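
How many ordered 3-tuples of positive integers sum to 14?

Equivalently, choose which 2 of the 13 gaps become plus signs: C(13,2) = 78.

78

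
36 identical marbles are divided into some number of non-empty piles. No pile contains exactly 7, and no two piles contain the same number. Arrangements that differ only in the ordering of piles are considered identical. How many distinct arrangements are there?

Systematic enumeration (by largest part, then next-largest, …) yields 479.

479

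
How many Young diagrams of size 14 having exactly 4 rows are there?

The partitions of 14 that satisfy the conditions:
11+1+1+1
10+2+1+1
9+3+1+1
9+2+2+1
8+4+1+1
8+3+2+1
8+2+2+2
7+5+1+1
7+4+2+1
7+3+3+1
7+3+2+2
6+6+1+1
6+5+2+1
6+4+3+1
6+4+2+2
6+3+3+2
5+5+3+1
5+5+2+2
5+4+4+1
5+4+3+2
5+3+3+3
4+4+4+2
4+4+3+3

23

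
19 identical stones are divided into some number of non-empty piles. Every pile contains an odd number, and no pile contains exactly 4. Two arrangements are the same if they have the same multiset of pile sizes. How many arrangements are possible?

54

There are too many to list fully; the first 12 (by largest part) are:
19
17 + 1 + 1
15 + 3 + 1
15 + 1 + 1 + 1 + 1
13 + 5 + 1
13 + 3 + 3
13 + 3 + 1 + 1 + 1
13 + 1 + 1 + 1 + 1 + 1 + 1
11 + 7 + 1
11 + 5 + 3
11 + 5 + 1 + 1 + 1
11 + 3 + 3 + 1 + 1
…and 42 more, for 54 total.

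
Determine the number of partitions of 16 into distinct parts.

32

There are too many to list fully; the first 12 (by largest part) are:
16
15 + 1
14 + 2
13 + 3
13 + 2 + 1
12 + 4
12 + 3 + 1
11 + 5
11 + 4 + 1
11 + 3 + 2
10 + 6
10 + 5 + 1
…and 20 more, for 32 total.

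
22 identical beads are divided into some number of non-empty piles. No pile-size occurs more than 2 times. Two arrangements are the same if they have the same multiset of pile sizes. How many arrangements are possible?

A full systematic count gives 297.

297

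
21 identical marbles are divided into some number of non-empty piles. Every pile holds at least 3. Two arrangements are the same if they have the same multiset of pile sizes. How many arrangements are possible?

60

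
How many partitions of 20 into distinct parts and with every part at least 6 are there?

They are:
20
14,6
13,7
12,8
11,9

5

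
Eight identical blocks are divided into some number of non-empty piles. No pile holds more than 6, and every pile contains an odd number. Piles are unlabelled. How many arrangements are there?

5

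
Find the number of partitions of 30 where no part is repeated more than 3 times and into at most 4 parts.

297

Direct enumeration gives 297 partitions.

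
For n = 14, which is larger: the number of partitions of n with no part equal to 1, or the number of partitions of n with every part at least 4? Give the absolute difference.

27

Partitions of 14 with no part equal to 1: 34.
Partitions of 14 with every part at least 4: 7.
|34 − 7| = 27.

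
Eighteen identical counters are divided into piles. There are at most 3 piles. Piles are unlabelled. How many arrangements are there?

37

There are too many to list fully; the first 12 (by largest part) are:
18
1+17
2+16
1+1+16
3+15
1+2+15
4+14
1+3+14
2+2+14
5+13
1+4+13
2+3+13
…and 25 more, for 37 total.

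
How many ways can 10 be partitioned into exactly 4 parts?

Enumerating:
7, 1, 1, 1
6, 2, 1, 1
5, 3, 1, 1
5, 2, 2, 1
4, 4, 1, 1
4, 3, 2, 1
4, 2, 2, 2
3, 3, 3, 1
3, 3, 2, 2
That's 9 in total.

9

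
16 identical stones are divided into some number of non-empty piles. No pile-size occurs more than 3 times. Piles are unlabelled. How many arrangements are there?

132

Systematic enumeration (by largest part, then next-largest, …) yields 132.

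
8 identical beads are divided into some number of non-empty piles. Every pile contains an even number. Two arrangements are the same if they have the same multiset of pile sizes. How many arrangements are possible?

5

The partitions of 8 that satisfy the conditions:
8
6 + 2
4 + 4
4 + 2 + 2
2 + 2 + 2 + 2
Counting gives 5.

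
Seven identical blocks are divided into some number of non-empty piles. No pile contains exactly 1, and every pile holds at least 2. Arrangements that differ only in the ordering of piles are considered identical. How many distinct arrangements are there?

They are:
7
5,2
4,3
3,2,2
That's 4 in total.

4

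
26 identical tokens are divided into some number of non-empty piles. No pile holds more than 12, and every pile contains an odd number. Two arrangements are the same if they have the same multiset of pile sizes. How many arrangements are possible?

A full systematic count gives 116.

116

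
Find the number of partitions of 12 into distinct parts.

15

They are:
12
1 + 11
2 + 10
3 + 9
1 + 2 + 9
4 + 8
1 + 3 + 8
5 + 7
1 + 4 + 7
2 + 3 + 7
1 + 5 + 6
2 + 4 + 6
1 + 2 + 3 + 6
3 + 4 + 5
1 + 2 + 4 + 5
That's 15 in total.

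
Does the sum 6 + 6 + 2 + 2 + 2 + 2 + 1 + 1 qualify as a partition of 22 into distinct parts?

No

The parts sum to 22, and the condition 'all summands are distinct' is violated.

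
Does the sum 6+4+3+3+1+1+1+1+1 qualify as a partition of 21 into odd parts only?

No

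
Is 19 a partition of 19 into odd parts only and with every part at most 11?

No

The parts sum to 19, and the condition 'no summand exceeds 11' is violated.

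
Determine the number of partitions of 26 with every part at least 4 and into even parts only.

They are:
26
22 + 4
20 + 6
18 + 8
18 + 4 + 4
16 + 10
16 + 6 + 4
14 + 12
14 + 8 + 4
14 + 6 + 6
14 + 4 + 4 + 4
12 + 10 + 4
12 + 8 + 6
12 + 6 + 4 + 4
10 + 10 + 6
10 + 8 + 8
10 + 8 + 4 + 4
10 + 6 + 6 + 4
10 + 4 + 4 + 4 + 4
8 + 8 + 6 + 4
8 + 6 + 6 + 6
8 + 6 + 4 + 4 + 4
6 + 6 + 6 + 4 + 4
6 + 4 + 4 + 4 + 4 + 4

24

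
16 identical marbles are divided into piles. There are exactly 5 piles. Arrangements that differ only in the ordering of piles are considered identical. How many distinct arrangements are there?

37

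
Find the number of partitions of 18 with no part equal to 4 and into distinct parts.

There are too many to list fully; the first 12 (by largest part) are:
18
1, 17
2, 16
3, 15
1, 2, 15
1, 3, 14
5, 13
2, 3, 13
6, 12
1, 5, 12
1, 2, 3, 12
7, 11
…and 19 more, for 31 total.

31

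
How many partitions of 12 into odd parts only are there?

15

The partitions of 12 that satisfy the conditions:
11,1
9,3
9,1,1,1
7,5
7,3,1,1
7,1,1,1,1,1
5,5,1,1
5,3,3,1
5,3,1,1,1,1
5,1,1,1,1,1,1,1
3,3,3,3
3,3,3,1,1,1
3,3,1,1,1,1,1,1
3,1,1,1,1,1,1,1,1,1
1,1,1,1,1,1,1,1,1,1,1,1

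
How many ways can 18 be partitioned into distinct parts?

46

There are too many to list fully; the first 12 (by largest part) are:
18
17, 1
16, 2
15, 3
15, 2, 1
14, 4
14, 3, 1
13, 5
13, 4, 1
13, 3, 2
12, 6
12, 5, 1
…and 34 more, for 46 total.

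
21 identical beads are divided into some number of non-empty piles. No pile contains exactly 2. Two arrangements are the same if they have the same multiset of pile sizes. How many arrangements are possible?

Enumerating by decreasing first part gives 302 partitions in all.

302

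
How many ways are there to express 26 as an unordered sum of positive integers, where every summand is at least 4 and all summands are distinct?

31

A partial list (first 12 by largest part):
26
22, 4
21, 5
20, 6
19, 7
18, 8
17, 9
17, 5, 4
16, 10
16, 6, 4
15, 11
15, 7, 4
…and 19 more, for 31 total.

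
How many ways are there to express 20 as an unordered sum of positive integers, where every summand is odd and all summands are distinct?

7

Enumerating:
19+1
17+3
15+5
13+7
11+9
11+5+3+1
9+7+3+1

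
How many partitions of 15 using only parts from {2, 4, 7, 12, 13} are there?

They are:
13,2
7,4,4
7,4,2,2
7,2,2,2,2
That's 4 in total.

4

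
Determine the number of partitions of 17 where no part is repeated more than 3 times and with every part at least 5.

Enumerating:
17
12,5
11,6
10,7
9,8
7,5,5
6,6,5

7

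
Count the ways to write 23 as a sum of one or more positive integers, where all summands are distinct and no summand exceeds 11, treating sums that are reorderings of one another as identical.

49

A partial list (first 12 by largest part):
11 + 10 + 2
11 + 9 + 3
11 + 9 + 2 + 1
11 + 8 + 4
11 + 8 + 3 + 1
11 + 7 + 5
11 + 7 + 4 + 1
11 + 7 + 3 + 2
11 + 6 + 5 + 1
11 + 6 + 4 + 2
11 + 6 + 3 + 2 + 1
11 + 5 + 4 + 3
…and 37 more, for 49 total.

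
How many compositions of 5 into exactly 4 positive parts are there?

By stars and bars with positive parts, the count is C(4,3) = 4.

4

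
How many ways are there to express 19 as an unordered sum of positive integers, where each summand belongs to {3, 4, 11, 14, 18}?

3

They are:
4,4,11
3,4,4,4,4
3,3,3,3,3,4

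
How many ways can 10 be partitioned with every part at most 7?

A partial list (first 12 by largest part):
7 + 3
7 + 2 + 1
7 + 1 + 1 + 1
6 + 4
6 + 3 + 1
6 + 2 + 2
6 + 2 + 1 + 1
6 + 1 + 1 + 1 + 1
5 + 5
5 + 4 + 1
5 + 3 + 2
5 + 3 + 1 + 1
…and 26 more, for 38 total.

38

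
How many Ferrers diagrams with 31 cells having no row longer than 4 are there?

A full systematic count gives 321.

321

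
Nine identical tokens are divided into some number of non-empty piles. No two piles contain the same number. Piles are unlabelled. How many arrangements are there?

Listing the qualifying partitions of 9:
9
8,1
7,2
6,3
6,2,1
5,4
5,3,1
4,3,2
Counting gives 8.

8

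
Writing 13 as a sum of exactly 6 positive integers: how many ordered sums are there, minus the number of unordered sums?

Compositions: C(12,5) = 792.
Partitions of 13 into exactly 6 parts: 14.
Difference: 792 − 14 = 778.

778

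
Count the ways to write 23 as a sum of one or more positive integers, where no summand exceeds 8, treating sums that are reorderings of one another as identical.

Direct enumeration gives 764 partitions.

764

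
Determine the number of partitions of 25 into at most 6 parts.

612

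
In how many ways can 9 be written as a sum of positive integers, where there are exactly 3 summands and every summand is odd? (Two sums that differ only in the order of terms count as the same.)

3

Enumerating:
1 + 1 + 7
1 + 3 + 5
3 + 3 + 3
Counting gives 3.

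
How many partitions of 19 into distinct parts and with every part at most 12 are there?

A partial list (first 12 by largest part):
12+7
12+6+1
12+5+2
12+4+3
12+4+2+1
11+8
11+7+1
11+6+2
11+5+3
11+5+2+1
11+4+3+1
10+9
…and 28 more, for 40 total.

40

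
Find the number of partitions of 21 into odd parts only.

Enumerating by decreasing first part gives 76 partitions in all.

76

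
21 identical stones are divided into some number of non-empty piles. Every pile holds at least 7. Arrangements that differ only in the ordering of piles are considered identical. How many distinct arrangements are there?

6

They are:
21
7+14
8+13
9+12
10+11
7+7+7
Counting gives 6.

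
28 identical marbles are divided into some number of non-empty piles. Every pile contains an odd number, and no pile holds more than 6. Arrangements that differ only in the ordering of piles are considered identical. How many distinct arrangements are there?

35

There are too many to list fully; the first 12 (by largest part) are:
5, 5, 5, 5, 5, 3
5, 5, 5, 5, 5, 1, 1, 1
5, 5, 5, 5, 3, 3, 1, 1
5, 5, 5, 5, 3, 1, 1, 1, 1, 1
5, 5, 5, 5, 1, 1, 1, 1, 1, 1, 1, 1
5, 5, 5, 3, 3, 3, 3, 1
5, 5, 5, 3, 3, 3, 1, 1, 1, 1
5, 5, 5, 3, 3, 1, 1, 1, 1, 1, 1, 1
5, 5, 5, 3, 1, 1, 1, 1, 1, 1, 1, 1, 1, 1
5, 5, 5, 1, 1, 1, 1, 1, 1, 1, 1, 1, 1, 1, 1, 1
5, 5, 3, 3, 3, 3, 3, 3
5, 5, 3, 3, 3, 3, 3, 1, 1, 1
…and 23 more, for 35 total.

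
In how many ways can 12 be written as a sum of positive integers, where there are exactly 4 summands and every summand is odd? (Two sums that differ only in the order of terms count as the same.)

5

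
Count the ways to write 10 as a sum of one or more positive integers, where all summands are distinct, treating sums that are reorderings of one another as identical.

10

The partitions of 10 that satisfy the conditions:
10
9 + 1
8 + 2
7 + 3
7 + 2 + 1
6 + 4
6 + 3 + 1
5 + 4 + 1
5 + 3 + 2
4 + 3 + 2 + 1
Counting gives 10.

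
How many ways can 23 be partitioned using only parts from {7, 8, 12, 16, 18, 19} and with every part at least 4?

The partitions of 23 that satisfy the conditions:
16,7
8,8,7

2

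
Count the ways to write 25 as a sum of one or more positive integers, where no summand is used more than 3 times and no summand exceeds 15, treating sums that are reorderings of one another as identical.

Direct enumeration gives 800 partitions.

800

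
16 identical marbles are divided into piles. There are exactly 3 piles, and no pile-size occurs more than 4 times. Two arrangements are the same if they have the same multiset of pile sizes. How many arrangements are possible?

They are:
1, 1, 14
1, 2, 13
1, 3, 12
2, 2, 12
1, 4, 11
2, 3, 11
1, 5, 10
2, 4, 10
3, 3, 10
1, 6, 9
2, 5, 9
3, 4, 9
1, 7, 8
2, 6, 8
3, 5, 8
4, 4, 8
2, 7, 7
3, 6, 7
4, 5, 7
4, 6, 6
5, 5, 6
Counting gives 21.

21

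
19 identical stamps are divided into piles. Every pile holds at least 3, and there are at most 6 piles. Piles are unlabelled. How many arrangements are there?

39

There are too many to list fully; the first 12 (by largest part) are:
19
16 + 3
15 + 4
14 + 5
13 + 6
13 + 3 + 3
12 + 7
12 + 4 + 3
11 + 8
11 + 5 + 3
11 + 4 + 4
10 + 9
…and 27 more, for 39 total.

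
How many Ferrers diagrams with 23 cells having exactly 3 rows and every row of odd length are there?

The partitions of 23 that satisfy the conditions:
1+1+21
1+3+19
1+5+17
3+3+17
1+7+15
3+5+15
1+9+13
3+7+13
5+5+13
1+11+11
3+9+11
5+7+11
5+9+9
7+7+9
Counting gives 14.

14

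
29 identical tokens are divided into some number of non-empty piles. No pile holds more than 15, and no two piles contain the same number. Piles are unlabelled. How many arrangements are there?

168

There are 168 such partitions.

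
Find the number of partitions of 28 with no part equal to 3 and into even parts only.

135

Systematic enumeration (by largest part, then next-largest, …) yields 135.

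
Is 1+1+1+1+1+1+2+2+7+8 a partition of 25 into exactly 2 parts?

No

The parts sum to 25, and the condition 'there are exactly 2 summands' is violated.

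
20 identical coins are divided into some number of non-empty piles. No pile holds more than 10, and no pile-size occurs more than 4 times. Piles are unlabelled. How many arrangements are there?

Counting exhaustively, 324 partitions satisfy the conditions.

324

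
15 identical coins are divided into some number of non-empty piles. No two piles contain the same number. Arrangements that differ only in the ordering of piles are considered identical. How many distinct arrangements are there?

There are too many to list fully; the first 12 (by largest part) are:
15
14 + 1
13 + 2
12 + 3
12 + 2 + 1
11 + 4
11 + 3 + 1
10 + 5
10 + 4 + 1
10 + 3 + 2
9 + 6
9 + 5 + 1
…and 15 more, for 27 total.

27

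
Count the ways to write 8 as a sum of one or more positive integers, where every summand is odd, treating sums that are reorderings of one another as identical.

6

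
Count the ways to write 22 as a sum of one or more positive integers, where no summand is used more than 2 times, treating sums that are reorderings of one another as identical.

Systematic enumeration (by largest part, then next-largest, …) yields 297.

297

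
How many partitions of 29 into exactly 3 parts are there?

A partial list (first 12 by largest part):
27,1,1
26,2,1
25,3,1
25,2,2
24,4,1
24,3,2
23,5,1
23,4,2
23,3,3
22,6,1
22,5,2
22,4,3
…and 58 more, for 70 total.

70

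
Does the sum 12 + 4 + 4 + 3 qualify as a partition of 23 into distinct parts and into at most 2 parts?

No

The parts sum to 23, and the condition 'all summands are distinct' is violated.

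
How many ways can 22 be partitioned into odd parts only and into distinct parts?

Listing the qualifying partitions of 22:
1, 21
3, 19
5, 17
7, 15
9, 13
1, 3, 5, 13
1, 3, 7, 11
1, 5, 7, 9

8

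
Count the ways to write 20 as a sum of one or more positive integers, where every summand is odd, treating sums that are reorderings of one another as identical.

There are too many to list fully; the first 12 (by largest part) are:
19,1
17,3
17,1,1,1
15,5
15,3,1,1
15,1,1,1,1,1
13,7
13,5,1,1
13,3,3,1
13,3,1,1,1,1
13,1,1,1,1,1,1,1
11,9
…and 52 more, for 64 total.

64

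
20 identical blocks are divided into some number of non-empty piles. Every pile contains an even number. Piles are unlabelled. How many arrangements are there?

42

There are too many to list fully; the first 12 (by largest part) are:
20
18 + 2
16 + 4
16 + 2 + 2
14 + 6
14 + 4 + 2
14 + 2 + 2 + 2
12 + 8
12 + 6 + 2
12 + 4 + 4
12 + 4 + 2 + 2
12 + 2 + 2 + 2 + 2
…and 30 more, for 42 total.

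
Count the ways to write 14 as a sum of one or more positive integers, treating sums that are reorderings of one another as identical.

135

There are 135 such partitions.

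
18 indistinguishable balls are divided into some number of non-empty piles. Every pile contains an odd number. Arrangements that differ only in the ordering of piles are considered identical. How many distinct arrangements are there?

There are too many to list fully; the first 12 (by largest part) are:
1 + 17
3 + 15
1 + 1 + 1 + 15
5 + 13
1 + 1 + 3 + 13
1 + 1 + 1 + 1 + 1 + 13
7 + 11
1 + 1 + 5 + 11
1 + 3 + 3 + 11
1 + 1 + 1 + 1 + 3 + 11
1 + 1 + 1 + 1 + 1 + 1 + 1 + 11
9 + 9
…and 34 more, for 46 total.

46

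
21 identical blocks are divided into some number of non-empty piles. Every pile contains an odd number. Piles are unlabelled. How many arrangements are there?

76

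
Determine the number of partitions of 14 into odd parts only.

22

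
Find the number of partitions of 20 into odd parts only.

A partial list (first 12 by largest part):
19+1
17+3
17+1+1+1
15+5
15+3+1+1
15+1+1+1+1+1
13+7
13+5+1+1
13+3+3+1
13+3+1+1+1+1
13+1+1+1+1+1+1+1
11+9
…and 52 more, for 64 total.

64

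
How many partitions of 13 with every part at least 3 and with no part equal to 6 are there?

Enumerating:
13
3+10
4+9
5+8
3+3+7
3+5+5
4+4+5
3+3+3+4

8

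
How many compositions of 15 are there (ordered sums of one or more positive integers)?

16384

The number of compositions of n is 2^(n−1); here 2^14 = 16384.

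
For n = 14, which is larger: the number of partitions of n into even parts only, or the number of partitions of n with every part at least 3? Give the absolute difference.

2

Partitions of 14 into even parts only: 15.
Partitions of 14 with every part at least 3: 13.
|15 − 13| = 2.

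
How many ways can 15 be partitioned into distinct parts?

27

A partial list (first 12 by largest part):
15
14,1
13,2
12,3
12,2,1
11,4
11,3,1
10,5
10,4,1
10,3,2
9,6
9,5,1
…and 15 more, for 27 total.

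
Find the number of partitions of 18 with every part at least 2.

88

Enumerating by decreasing first part gives 88 partitions in all.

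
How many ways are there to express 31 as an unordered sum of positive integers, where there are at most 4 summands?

321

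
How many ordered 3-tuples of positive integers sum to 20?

A composition of 20 into 3 positive parts is chosen by placing 2 dividers among the 19 gaps between 20 units: C(19,2) = 171.

171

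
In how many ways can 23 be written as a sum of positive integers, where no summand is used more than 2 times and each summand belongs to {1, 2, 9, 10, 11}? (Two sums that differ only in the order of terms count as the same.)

8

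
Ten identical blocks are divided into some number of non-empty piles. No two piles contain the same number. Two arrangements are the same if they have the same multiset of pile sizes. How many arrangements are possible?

10

Enumerating:
10
9,1
8,2
7,3
7,2,1
6,4
6,3,1
5,4,1
5,3,2
4,3,2,1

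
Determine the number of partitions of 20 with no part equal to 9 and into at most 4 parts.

Enumerating by decreasing first part gives 92 partitions in all.

92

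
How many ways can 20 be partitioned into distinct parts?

64

There are too many to list fully; the first 12 (by largest part) are:
20
1,19
2,18
3,17
1,2,17
4,16
1,3,16
5,15
1,4,15
2,3,15
6,14
1,5,14
…and 52 more, for 64 total.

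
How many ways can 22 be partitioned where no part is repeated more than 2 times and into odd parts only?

23

Listing the qualifying partitions of 22:
1+21
3+19
5+17
1+1+3+17
7+15
1+1+5+15
1+3+3+15
9+13
1+1+7+13
1+3+5+13
11+11
1+1+9+11
1+3+7+11
1+5+5+11
3+3+5+11
1+3+9+9
1+5+7+9
3+3+7+9
3+5+5+9
1+1+3+3+5+9
3+5+7+7
1+1+3+3+7+7
1+1+3+5+5+7
That's 23 in total.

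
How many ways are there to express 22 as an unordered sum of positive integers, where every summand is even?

A partial list (first 12 by largest part):
22
20 + 2
18 + 4
18 + 2 + 2
16 + 6
16 + 4 + 2
16 + 2 + 2 + 2
14 + 8
14 + 6 + 2
14 + 4 + 4
14 + 4 + 2 + 2
14 + 2 + 2 + 2 + 2
…and 44 more, for 56 total.

56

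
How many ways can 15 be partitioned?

Enumerating by decreasing first part gives 176 partitions in all.

176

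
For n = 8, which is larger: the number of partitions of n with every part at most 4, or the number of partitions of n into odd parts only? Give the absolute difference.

9

Partitions of 8 with every part at most 4: 15.
Partitions of 8 into odd parts only: 6.
|15 − 6| = 9.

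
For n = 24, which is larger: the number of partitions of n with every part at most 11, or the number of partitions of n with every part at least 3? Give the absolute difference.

Partitions of 24 with every part at most 11: 1303.
Partitions of 24 with every part at least 3: 110.
|1303 − 110| = 1193.

1193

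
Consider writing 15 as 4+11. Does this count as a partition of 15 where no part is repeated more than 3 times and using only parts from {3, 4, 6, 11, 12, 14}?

The parts sum to 15, and the condition 'no summand is used more than 3 times' holds; the condition 'each summand belongs to {3, 4, 6, 11, 12, 14}' holds.

Yes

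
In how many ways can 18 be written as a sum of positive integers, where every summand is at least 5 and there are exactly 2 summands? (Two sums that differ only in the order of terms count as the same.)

5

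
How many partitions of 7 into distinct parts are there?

5

Enumerating:
7
6, 1
5, 2
4, 3
4, 2, 1
That's 5 in total.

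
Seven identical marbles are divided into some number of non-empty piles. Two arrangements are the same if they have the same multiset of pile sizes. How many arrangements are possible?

15

Listing the qualifying partitions of 7:
7
6+1
5+2
5+1+1
4+3
4+2+1
4+1+1+1
3+3+1
3+2+2
3+2+1+1
3+1+1+1+1
2+2+2+1
2+2+1+1+1
2+1+1+1+1+1
1+1+1+1+1+1+1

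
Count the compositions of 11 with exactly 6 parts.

Equivalently, choose which 5 of the 10 gaps become plus signs: C(10,5) = 252.

252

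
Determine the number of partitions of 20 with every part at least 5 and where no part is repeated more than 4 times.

13

The partitions of 20 that satisfy the conditions:
20
15 + 5
14 + 6
13 + 7
12 + 8
11 + 9
10 + 10
10 + 5 + 5
9 + 6 + 5
8 + 7 + 5
8 + 6 + 6
7 + 7 + 6
5 + 5 + 5 + 5
Counting gives 13.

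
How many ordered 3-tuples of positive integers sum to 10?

36

Equivalently, choose which 2 of the 9 gaps become plus signs: C(9,2) = 36.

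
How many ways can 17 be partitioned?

297

Systematic enumeration (by largest part, then next-largest, …) yields 297.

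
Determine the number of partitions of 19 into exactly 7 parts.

There are too many to list fully; the first 12 (by largest part) are:
13+1+1+1+1+1+1
12+2+1+1+1+1+1
11+3+1+1+1+1+1
11+2+2+1+1+1+1
10+4+1+1+1+1+1
10+3+2+1+1+1+1
10+2+2+2+1+1+1
9+5+1+1+1+1+1
9+4+2+1+1+1+1
9+3+3+1+1+1+1
9+3+2+2+1+1+1
9+2+2+2+2+1+1
…and 53 more, for 65 total.

65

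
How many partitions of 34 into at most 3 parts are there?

114

Enumerating by decreasing first part gives 114 partitions in all.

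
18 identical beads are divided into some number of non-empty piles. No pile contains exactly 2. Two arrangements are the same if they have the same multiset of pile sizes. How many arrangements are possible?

Direct enumeration gives 154 partitions.

154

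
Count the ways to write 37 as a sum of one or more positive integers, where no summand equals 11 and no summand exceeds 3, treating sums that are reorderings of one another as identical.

Systematic enumeration (by largest part, then next-largest, …) yields 133.

133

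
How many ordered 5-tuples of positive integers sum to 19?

3060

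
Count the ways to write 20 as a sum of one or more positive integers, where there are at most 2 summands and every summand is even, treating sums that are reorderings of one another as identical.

They are:
20
2 + 18
4 + 16
6 + 14
8 + 12
10 + 10

6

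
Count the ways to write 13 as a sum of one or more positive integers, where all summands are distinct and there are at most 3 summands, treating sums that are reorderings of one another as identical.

15

They are:
13
12, 1
11, 2
10, 3
10, 2, 1
9, 4
9, 3, 1
8, 5
8, 4, 1
8, 3, 2
7, 6
7, 5, 1
7, 4, 2
6, 5, 2
6, 4, 3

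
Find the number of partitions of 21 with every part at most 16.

780

Enumerating by decreasing first part gives 780 partitions in all.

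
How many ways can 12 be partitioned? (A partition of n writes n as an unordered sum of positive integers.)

There are 77 such partitions.

77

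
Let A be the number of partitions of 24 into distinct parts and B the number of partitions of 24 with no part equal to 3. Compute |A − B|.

661

Partitions of 24 into distinct parts: 122.
Partitions of 24 with no part equal to 3: 783.
|122 − 783| = 661.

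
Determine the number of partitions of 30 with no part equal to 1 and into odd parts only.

40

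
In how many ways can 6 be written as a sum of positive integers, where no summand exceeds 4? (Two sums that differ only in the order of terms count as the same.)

9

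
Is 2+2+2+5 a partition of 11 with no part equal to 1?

Yes

The parts sum to 11, and the condition 'no summand equals 1' holds.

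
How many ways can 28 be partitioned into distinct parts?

Direct enumeration gives 222 partitions.

222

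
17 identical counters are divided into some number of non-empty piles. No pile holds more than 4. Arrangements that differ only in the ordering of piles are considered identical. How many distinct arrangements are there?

72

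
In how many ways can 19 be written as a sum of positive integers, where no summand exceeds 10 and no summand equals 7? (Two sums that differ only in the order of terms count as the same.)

A full systematic count gives 348.

348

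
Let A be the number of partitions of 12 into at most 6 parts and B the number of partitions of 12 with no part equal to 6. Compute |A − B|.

Partitions of 12 into at most 6 parts: 58.
Partitions of 12 with no part equal to 6: 66.
|58 − 66| = 8.

8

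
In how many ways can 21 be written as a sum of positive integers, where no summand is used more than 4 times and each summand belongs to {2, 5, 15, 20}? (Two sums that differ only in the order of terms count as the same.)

Enumerating:
2,2,2,15
2,2,2,5,5,5

2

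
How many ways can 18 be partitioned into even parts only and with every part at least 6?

4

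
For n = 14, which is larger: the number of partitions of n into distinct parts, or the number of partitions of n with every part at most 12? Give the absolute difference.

Partitions of 14 into distinct parts: 22.
Partitions of 14 with every part at most 12: 133.
|22 − 133| = 111.

111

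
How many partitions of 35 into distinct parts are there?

Enumerating by decreasing first part gives 585 partitions in all.

585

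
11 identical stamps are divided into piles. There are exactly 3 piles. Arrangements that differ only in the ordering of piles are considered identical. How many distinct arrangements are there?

The partitions of 11 that satisfy the conditions:
9 + 1 + 1
8 + 2 + 1
7 + 3 + 1
7 + 2 + 2
6 + 4 + 1
6 + 3 + 2
5 + 5 + 1
5 + 4 + 2
5 + 3 + 3
4 + 4 + 3

10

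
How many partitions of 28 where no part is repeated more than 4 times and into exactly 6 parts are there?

386

Systematic enumeration (by largest part, then next-largest, …) yields 386.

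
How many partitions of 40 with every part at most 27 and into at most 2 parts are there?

Listing the qualifying partitions of 40:
27,13
26,14
25,15
24,16
23,17
22,18
21,19
20,20
Counting gives 8.

8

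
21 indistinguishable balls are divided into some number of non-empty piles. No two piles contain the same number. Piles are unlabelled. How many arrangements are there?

76

A full systematic count gives 76.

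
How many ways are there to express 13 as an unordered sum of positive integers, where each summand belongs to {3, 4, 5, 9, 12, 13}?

5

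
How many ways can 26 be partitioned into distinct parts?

A full systematic count gives 165.

165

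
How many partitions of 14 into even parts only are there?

Listing the qualifying partitions of 14:
14
12, 2
10, 4
10, 2, 2
8, 6
8, 4, 2
8, 2, 2, 2
6, 6, 2
6, 4, 4
6, 4, 2, 2
6, 2, 2, 2, 2
4, 4, 4, 2
4, 4, 2, 2, 2
4, 2, 2, 2, 2, 2
2, 2, 2, 2, 2, 2, 2
That's 15 in total.

15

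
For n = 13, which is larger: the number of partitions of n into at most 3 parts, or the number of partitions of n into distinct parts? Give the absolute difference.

3

Partitions of 13 into at most 3 parts: 21.
Partitions of 13 into distinct parts: 18.
|21 − 18| = 3.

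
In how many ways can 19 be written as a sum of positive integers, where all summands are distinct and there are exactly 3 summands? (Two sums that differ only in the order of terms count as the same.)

Enumerating:
16+2+1
15+3+1
14+4+1
14+3+2
13+5+1
13+4+2
12+6+1
12+5+2
12+4+3
11+7+1
11+6+2
11+5+3
10+8+1
10+7+2
10+6+3
10+5+4
9+8+2
9+7+3
9+6+4
8+7+4
8+6+5
Counting gives 21.

21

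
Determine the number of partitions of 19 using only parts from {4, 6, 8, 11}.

They are:
11, 8
11, 4, 4

2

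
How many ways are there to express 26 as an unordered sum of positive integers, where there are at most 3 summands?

There are too many to list fully; the first 12 (by largest part) are:
26
25, 1
24, 2
24, 1, 1
23, 3
23, 2, 1
22, 4
22, 3, 1
22, 2, 2
21, 5
21, 4, 1
21, 3, 2
…and 58 more, for 70 total.

70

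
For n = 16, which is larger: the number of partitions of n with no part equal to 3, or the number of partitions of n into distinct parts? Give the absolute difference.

98

Partitions of 16 with no part equal to 3: 130.
Partitions of 16 into distinct parts: 32.
|130 − 32| = 98.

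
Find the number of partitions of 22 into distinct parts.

89

There are 89 such partitions.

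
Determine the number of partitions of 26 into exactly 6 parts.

Counting exhaustively, 282 partitions satisfy the conditions.

282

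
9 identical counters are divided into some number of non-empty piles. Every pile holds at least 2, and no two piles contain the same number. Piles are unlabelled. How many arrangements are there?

5

Listing the qualifying partitions of 9:
9
7 + 2
6 + 3
5 + 4
4 + 3 + 2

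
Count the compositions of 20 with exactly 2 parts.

Place 1 bars in the 19 internal gaps of a row of 20 dots: C(19,1) = 19.

19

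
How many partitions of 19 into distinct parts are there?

54

A partial list (first 12 by largest part):
19
1+18
2+17
3+16
1+2+16
4+15
1+3+15
5+14
1+4+14
2+3+14
6+13
1+5+13
…and 42 more, for 54 total.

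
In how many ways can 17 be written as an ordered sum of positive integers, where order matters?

65536

Each of the 16 gaps between 17 units is either a break or not: 2^16 = 65536.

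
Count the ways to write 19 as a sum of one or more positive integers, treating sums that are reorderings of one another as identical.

490

Enumerating by decreasing first part gives 490 partitions in all.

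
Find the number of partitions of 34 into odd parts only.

512

Direct enumeration gives 512 partitions.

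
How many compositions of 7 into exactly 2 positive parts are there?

A composition of 7 into 2 positive parts is chosen by placing 1 dividers among the 6 gaps between 7 units: C(6,1) = 6.

6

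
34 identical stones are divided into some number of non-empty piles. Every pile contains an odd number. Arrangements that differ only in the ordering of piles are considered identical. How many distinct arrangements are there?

Systematic enumeration (by largest part, then next-largest, …) yields 512.

512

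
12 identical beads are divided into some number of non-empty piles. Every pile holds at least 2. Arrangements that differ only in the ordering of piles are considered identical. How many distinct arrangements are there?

21

They are:
12
10+2
9+3
8+4
8+2+2
7+5
7+3+2
6+6
6+4+2
6+3+3
6+2+2+2
5+5+2
5+4+3
5+3+2+2
4+4+4
4+4+2+2
4+3+3+2
4+2+2+2+2
3+3+3+3
3+3+2+2+2
2+2+2+2+2+2
That's 21 in total.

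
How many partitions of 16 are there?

Systematic enumeration (by largest part, then next-largest, …) yields 231.

231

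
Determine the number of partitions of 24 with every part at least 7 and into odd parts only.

3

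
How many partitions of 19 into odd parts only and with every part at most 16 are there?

There are too many to list fully; the first 12 (by largest part) are:
15+3+1
15+1+1+1+1
13+5+1
13+3+3
13+3+1+1+1
13+1+1+1+1+1+1
11+7+1
11+5+3
11+5+1+1+1
11+3+3+1+1
11+3+1+1+1+1+1
11+1+1+1+1+1+1+1+1
…and 40 more, for 52 total.

52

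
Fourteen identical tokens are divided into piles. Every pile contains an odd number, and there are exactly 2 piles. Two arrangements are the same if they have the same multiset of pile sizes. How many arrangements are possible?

4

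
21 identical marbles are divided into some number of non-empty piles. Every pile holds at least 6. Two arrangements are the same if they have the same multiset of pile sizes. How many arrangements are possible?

9

The partitions of 21 that satisfy the conditions:
21
6, 15
7, 14
8, 13
9, 12
10, 11
6, 6, 9
6, 7, 8
7, 7, 7
That's 9 in total.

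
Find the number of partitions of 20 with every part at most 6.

Direct enumeration gives 282 partitions.

282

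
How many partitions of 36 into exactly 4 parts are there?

Direct enumeration gives 351 partitions.

351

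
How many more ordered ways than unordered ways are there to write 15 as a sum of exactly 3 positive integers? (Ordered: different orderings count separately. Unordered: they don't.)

Compositions: C(14,2) = 91.
Unordered (partitions into 3 parts): 19.
Difference: 91 − 19 = 72.

72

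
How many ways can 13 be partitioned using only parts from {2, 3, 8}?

Enumerating:
8+3+2
3+3+3+2+2
3+2+2+2+2+2

3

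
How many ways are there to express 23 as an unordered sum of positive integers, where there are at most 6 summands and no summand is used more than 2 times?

Direct enumeration gives 320 partitions.

320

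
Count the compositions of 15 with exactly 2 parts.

14

A composition of 15 into 2 positive parts is chosen by placing 1 dividers among the 14 gaps between 15 units: C(14,1) = 14.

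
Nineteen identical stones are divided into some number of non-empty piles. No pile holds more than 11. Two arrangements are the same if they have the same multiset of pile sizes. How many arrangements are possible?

445

Direct enumeration gives 445 partitions.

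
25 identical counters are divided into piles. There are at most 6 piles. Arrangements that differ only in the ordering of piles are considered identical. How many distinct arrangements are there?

612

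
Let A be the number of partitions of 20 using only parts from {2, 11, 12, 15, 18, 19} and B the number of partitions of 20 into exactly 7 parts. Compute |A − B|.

79

Partitions of 20 using only parts from {2, 11, 12, 15, 18, 19}: 3.
Partitions of 20 into exactly 7 parts: 82.
|3 − 82| = 79.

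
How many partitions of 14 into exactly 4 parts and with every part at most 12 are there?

Enumerating:
11+1+1+1
10+2+1+1
9+3+1+1
9+2+2+1
8+4+1+1
8+3+2+1
8+2+2+2
7+5+1+1
7+4+2+1
7+3+3+1
7+3+2+2
6+6+1+1
6+5+2+1
6+4+3+1
6+4+2+2
6+3+3+2
5+5+3+1
5+5+2+2
5+4+4+1
5+4+3+2
5+3+3+3
4+4+4+2
4+4+3+3
That's 23 in total.

23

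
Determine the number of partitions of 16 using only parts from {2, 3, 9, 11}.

They are:
11+3+2
9+3+2+2
3+3+3+3+2+2
3+3+2+2+2+2+2
2+2+2+2+2+2+2+2

5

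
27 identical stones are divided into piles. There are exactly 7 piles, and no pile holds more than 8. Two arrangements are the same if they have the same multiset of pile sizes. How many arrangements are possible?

146

Enumerating by decreasing first part gives 146 partitions in all.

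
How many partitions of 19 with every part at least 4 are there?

Enumerating:
19
15+4
14+5
13+6
12+7
11+8
11+4+4
10+9
10+5+4
9+6+4
9+5+5
8+7+4
8+6+5
7+7+5
7+6+6
7+4+4+4
6+5+4+4
5+5+5+4

18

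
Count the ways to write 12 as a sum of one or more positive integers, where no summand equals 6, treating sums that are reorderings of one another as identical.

A partial list (first 12 by largest part):
12
11,1
10,2
10,1,1
9,3
9,2,1
9,1,1,1
8,4
8,3,1
8,2,2
8,2,1,1
8,1,1,1,1
…and 54 more, for 66 total.

66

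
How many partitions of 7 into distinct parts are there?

5

They are:
7
6, 1
5, 2
4, 3
4, 2, 1
That's 5 in total.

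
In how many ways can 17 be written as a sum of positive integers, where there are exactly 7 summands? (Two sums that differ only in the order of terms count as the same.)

A partial list (first 12 by largest part):
11 + 1 + 1 + 1 + 1 + 1 + 1
10 + 2 + 1 + 1 + 1 + 1 + 1
9 + 3 + 1 + 1 + 1 + 1 + 1
9 + 2 + 2 + 1 + 1 + 1 + 1
8 + 4 + 1 + 1 + 1 + 1 + 1
8 + 3 + 2 + 1 + 1 + 1 + 1
8 + 2 + 2 + 2 + 1 + 1 + 1
7 + 5 + 1 + 1 + 1 + 1 + 1
7 + 4 + 2 + 1 + 1 + 1 + 1
7 + 3 + 3 + 1 + 1 + 1 + 1
7 + 3 + 2 + 2 + 1 + 1 + 1
7 + 2 + 2 + 2 + 2 + 1 + 1
…and 26 more, for 38 total.

38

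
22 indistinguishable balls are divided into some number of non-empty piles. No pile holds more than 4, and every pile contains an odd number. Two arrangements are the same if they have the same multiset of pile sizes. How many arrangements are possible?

8

Enumerating:
3, 3, 3, 3, 3, 3, 3, 1
3, 3, 3, 3, 3, 3, 1, 1, 1, 1
3, 3, 3, 3, 3, 1, 1, 1, 1, 1, 1, 1
3, 3, 3, 3, 1, 1, 1, 1, 1, 1, 1, 1, 1, 1
3, 3, 3, 1, 1, 1, 1, 1, 1, 1, 1, 1, 1, 1, 1, 1
3, 3, 1, 1, 1, 1, 1, 1, 1, 1, 1, 1, 1, 1, 1, 1, 1, 1
3, 1, 1, 1, 1, 1, 1, 1, 1, 1, 1, 1, 1, 1, 1, 1, 1, 1, 1, 1
1, 1, 1, 1, 1, 1, 1, 1, 1, 1, 1, 1, 1, 1, 1, 1, 1, 1, 1, 1, 1, 1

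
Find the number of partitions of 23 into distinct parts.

Systematic enumeration (by largest part, then next-largest, …) yields 104.

104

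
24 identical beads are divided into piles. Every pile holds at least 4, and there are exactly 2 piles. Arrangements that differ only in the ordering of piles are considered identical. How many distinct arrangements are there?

The partitions of 24 that satisfy the conditions:
20 + 4
19 + 5
18 + 6
17 + 7
16 + 8
15 + 9
14 + 10
13 + 11
12 + 12

9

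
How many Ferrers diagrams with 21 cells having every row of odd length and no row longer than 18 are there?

74

A full systematic count gives 74.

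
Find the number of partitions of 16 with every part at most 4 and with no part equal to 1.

10

The partitions of 16 that satisfy the conditions:
4,4,4,4
2,2,4,4,4
2,3,3,4,4
2,2,2,2,4,4
3,3,3,3,4
2,2,2,3,3,4
2,2,2,2,2,2,4
2,2,3,3,3,3
2,2,2,2,2,3,3
2,2,2,2,2,2,2,2
Counting gives 10.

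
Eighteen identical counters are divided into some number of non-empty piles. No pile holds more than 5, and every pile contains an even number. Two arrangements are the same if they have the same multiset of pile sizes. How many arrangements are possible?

The partitions of 18 that satisfy the conditions:
4, 4, 4, 4, 2
4, 4, 4, 2, 2, 2
4, 4, 2, 2, 2, 2, 2
4, 2, 2, 2, 2, 2, 2, 2
2, 2, 2, 2, 2, 2, 2, 2, 2

5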